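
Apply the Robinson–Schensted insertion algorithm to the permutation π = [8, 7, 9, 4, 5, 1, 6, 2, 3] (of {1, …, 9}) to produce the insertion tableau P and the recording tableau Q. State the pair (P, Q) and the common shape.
P = [1, 2, 3] / [4, 5, 6] / [7, 9] / [8];  Q = [1, 3, 7] / [2, 5, 9] / [4, 8] / [6];  common shape = (3, 3, 2, 1)

Row-insert the values π_1, π_2, … into P one at a time, bumping the leftmost entry strictly greater than the inserted value down to the next row. The recording tableau Q records, in position (i, j), the step at which that cell was added to P.
  Insert 8 (step 1): P = [8];  Q = [1]
  Insert 7 (step 2): P = [7] / [8];  Q = [1] / [2]
  Insert 9 (step 3): P = [7, 9] / [8];  Q = [1, 3] / [2]
  Insert 4 (step 4): P = [4, 9] / [7] / [8];  Q = [1, 3] / [2] / [4]
  Insert 5 (step 5): P = [4, 5] / [7, 9] / [8];  Q = [1, 3] / [2, 5] / [4]
  Insert 1 (step 6): P = [1, 5] / [4, 9] / [7] / [8];  Q = [1, 3] / [2, 5] / [4] / [6]
  Insert 6 (step 7): P = [1, 5, 6] / [4, 9] / [7] / [8];  Q = [1, 3, 7] / [2, 5] / [4] / [6]
  Insert 2 (step 8): P = [1, 2, 6] / [4, 5] / [7, 9] / [8];  Q = [1, 3, 7] / [2, 5] / [4, 8] / [6]
  Insert 3 (step 9): P = [1, 2, 3] / [4, 5, 6] / [7, 9] / [8];  Q = [1, 3, 7] / [2, 5, 9] / [4, 8] / [6]
Final shape: (3, 3, 2, 1).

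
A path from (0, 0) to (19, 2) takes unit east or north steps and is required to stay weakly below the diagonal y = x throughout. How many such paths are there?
Number of paths = 189

By the reflection principle (André's argument), the number of monotone paths to (19, 2) with n ≤ m that never go above y = x is C(21, 19) − C(21, 20) = 210 − 21 = 189.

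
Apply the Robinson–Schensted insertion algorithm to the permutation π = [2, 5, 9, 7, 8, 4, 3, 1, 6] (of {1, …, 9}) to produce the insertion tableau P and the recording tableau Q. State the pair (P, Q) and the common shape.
P = [1, 3, 6, 8] / [2, 7] / [4] / [5] / [9];  Q = [1, 2, 3, 5] / [4, 9] / [6] / [7] / [8];  common shape = (4, 2, 1, 1, 1)

Row-insert the values π_1, π_2, … into P one at a time, bumping the leftmost entry strictly greater than the inserted value down to the next row. The recording tableau Q records, in position (i, j), the step at which that cell was added to P.
  Insert 2 (step 1): P = [2];  Q = [1]
  Insert 5 (step 2): P = [2, 5];  Q = [1, 2]
  Insert 9 (step 3): P = [2, 5, 9];  Q = [1, 2, 3]
  Insert 7 (step 4): P = [2, 5, 7] / [9];  Q = [1, 2, 3] / [4]
  Insert 8 (step 5): P = [2, 5, 7, 8] / [9];  Q = [1, 2, 3, 5] / [4]
  Insert 4 (step 6): P = [2, 4, 7, 8] / [5] / [9];  Q = [1, 2, 3, 5] / [4] / [6]
  Insert 3 (step 7): P = [2, 3, 7, 8] / [4] / [5] / [9];  Q = [1, 2, 3, 5] / [4] / [6] / [7]
  Insert 1 (step 8): P = [1, 3, 7, 8] / [2] / [4] / [5] / [9];  Q = [1, 2, 3, 5] / [4] / [6] / [7] / [8]
  Insert 6 (step 9): P = [1, 3, 6, 8] / [2, 7] / [4] / [5] / [9];  Q = [1, 2, 3, 5] / [4, 9] / [6] / [7] / [8]
Final shape: (4, 2, 1, 1, 1).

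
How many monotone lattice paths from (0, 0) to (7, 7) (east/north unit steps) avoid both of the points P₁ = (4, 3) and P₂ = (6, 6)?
Number of paths = 1059

Inclusion–exclusion. Total paths: C(14, 7) = 3432. Through P₁: C(7, 4)·C(7, 3) = 1225. Through P₂: C(12, 6)·C(2, 1) = 1848. Since P₁ is strictly southwest of P₂, a monotone path through both must visit P₁ then P₂; paths through both = C(7, 4)·C(5, 2)·C(2, 1) = 700. Avoid both = 3432 − 1225 − 1848 + 700 = 1059.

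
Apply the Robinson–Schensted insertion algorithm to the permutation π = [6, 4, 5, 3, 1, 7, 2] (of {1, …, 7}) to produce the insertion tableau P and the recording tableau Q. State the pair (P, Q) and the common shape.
P = [1, 2, 7] / [3, 5] / [4] / [6];  Q = [1, 3, 6] / [2, 7] / [4] / [5];  common shape = (3, 2, 1, 1)

Row-insert the values π_1, π_2, … into P one at a time, bumping the leftmost entry strictly greater than the inserted value down to the next row. The recording tableau Q records, in position (i, j), the step at which that cell was added to P.
  Insert 6 (step 1): P = [6];  Q = [1]
  Insert 4 (step 2): P = [4] / [6];  Q = [1] / [2]
  Insert 5 (step 3): P = [4, 5] / [6];  Q = [1, 3] / [2]
  Insert 3 (step 4): P = [3, 5] / [4] / [6];  Q = [1, 3] / [2] / [4]
  Insert 1 (step 5): P = [1, 5] / [3] / [4] / [6];  Q = [1, 3] / [2] / [4] / [5]
  Insert 7 (step 6): P = [1, 5, 7] / [3] / [4] / [6];  Q = [1, 3, 6] / [2] / [4] / [5]
  Insert 2 (step 7): P = [1, 2, 7] / [3, 5] / [4] / [6];  Q = [1, 3, 6] / [2, 7] / [4] / [5]
Final shape: (3, 2, 1, 1).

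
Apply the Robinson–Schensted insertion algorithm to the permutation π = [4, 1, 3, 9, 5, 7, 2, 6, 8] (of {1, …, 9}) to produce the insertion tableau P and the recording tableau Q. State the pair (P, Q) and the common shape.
P = [1, 2, 5, 6, 8] / [3, 7] / [4, 9];  Q = [1, 3, 4, 6, 9] / [2, 5] / [7, 8];  common shape = (5, 2, 2)

Row-insert the values π_1, π_2, … into P one at a time, bumping the leftmost entry strictly greater than the inserted value down to the next row. The recording tableau Q records, in position (i, j), the step at which that cell was added to P.
  Insert 4 (step 1): P = [4];  Q = [1]
  Insert 1 (step 2): P = [1] / [4];  Q = [1] / [2]
  Insert 3 (step 3): P = [1, 3] / [4];  Q = [1, 3] / [2]
  Insert 9 (step 4): P = [1, 3, 9] / [4];  Q = [1, 3, 4] / [2]
  Insert 5 (step 5): P = [1, 3, 5] / [4, 9];  Q = [1, 3, 4] / [2, 5]
  Insert 7 (step 6): P = [1, 3, 5, 7] / [4, 9];  Q = [1, 3, 4, 6] / [2, 5]
  Insert 2 (step 7): P = [1, 2, 5, 7] / [3, 9] / [4];  Q = [1, 3, 4, 6] / [2, 5] / [7]
  Insert 6 (step 8): P = [1, 2, 5, 6] / [3, 7] / [4, 9];  Q = [1, 3, 4, 6] / [2, 5] / [7, 8]
  Insert 8 (step 9): P = [1, 2, 5, 6, 8] / [3, 7] / [4, 9];  Q = [1, 3, 4, 6, 9] / [2, 5] / [7, 8]
Final shape: (5, 2, 2).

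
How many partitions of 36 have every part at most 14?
p(36, parts ≤ 14) = 14499

Use the recurrence p(n, m) = p(n, m−1) + p(n−m, m): either the largest part is < m (count p(n, m−1)) or the largest part is exactly m (remove one copy of m, count p(n−m, m)). With p(0, ·) = 1 this gives p(36, parts ≤ 14) = 14499. (By conjugating Young diagrams, this also counts partitions of 36 into at most 14 parts.)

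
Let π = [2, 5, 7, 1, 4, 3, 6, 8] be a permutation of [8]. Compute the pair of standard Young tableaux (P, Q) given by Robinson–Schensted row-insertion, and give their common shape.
P = [1, 3, 6, 8] / [2, 4, 7] / [5];  Q = [1, 2, 3, 8] / [4, 5, 7] / [6];  common shape = (4, 3, 1)

Row-insert the values π_1, π_2, … into P one at a time, bumping the leftmost entry strictly greater than the inserted value down to the next row. The recording tableau Q records, in position (i, j), the step at which that cell was added to P.
  Insert 2 (step 1): P = [2];  Q = [1]
  Insert 5 (step 2): P = [2, 5];  Q = [1, 2]
  Insert 7 (step 3): P = [2, 5, 7];  Q = [1, 2, 3]
  Insert 1 (step 4): P = [1, 5, 7] / [2];  Q = [1, 2, 3] / [4]
  Insert 4 (step 5): P = [1, 4, 7] / [2, 5];  Q = [1, 2, 3] / [4, 5]
  Insert 3 (step 6): P = [1, 3, 7] / [2, 4] / [5];  Q = [1, 2, 3] / [4, 5] / [6]
  Insert 6 (step 7): P = [1, 3, 6] / [2, 4, 7] / [5];  Q = [1, 2, 3] / [4, 5, 7] / [6]
  Insert 8 (step 8): P = [1, 3, 6, 8] / [2, 4, 7] / [5];  Q = [1, 2, 3, 8] / [4, 5, 7] / [6]
Final shape: (4, 3, 1).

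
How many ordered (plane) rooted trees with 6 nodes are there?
C_5 = 42

These ordered rooted trees are counted by the Catalan number C_n = (1/(n + 1)) · C(2n, n). For n = 5: C_5 = (1/6) · C(10, 5) = 252/6 = 42.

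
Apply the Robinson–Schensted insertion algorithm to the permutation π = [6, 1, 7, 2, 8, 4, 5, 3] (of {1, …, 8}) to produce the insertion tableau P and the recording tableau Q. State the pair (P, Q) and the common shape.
P = [1, 2, 3, 5] / [4, 7, 8] / [6];  Q = [1, 3, 5, 7] / [2, 4, 6] / [8];  common shape = (4, 3, 1)

Row-insert the values π_1, π_2, … into P one at a time, bumping the leftmost entry strictly greater than the inserted value down to the next row. The recording tableau Q records, in position (i, j), the step at which that cell was added to P.
  Insert 6 (step 1): P = [6];  Q = [1]
  Insert 1 (step 2): P = [1] / [6];  Q = [1] / [2]
  Insert 7 (step 3): P = [1, 7] / [6];  Q = [1, 3] / [2]
  Insert 2 (step 4): P = [1, 2] / [6, 7];  Q = [1, 3] / [2, 4]
  Insert 8 (step 5): P = [1, 2, 8] / [6, 7];  Q = [1, 3, 5] / [2, 4]
  Insert 4 (step 6): P = [1, 2, 4] / [6, 7, 8];  Q = [1, 3, 5] / [2, 4, 6]
  Insert 5 (step 7): P = [1, 2, 4, 5] / [6, 7, 8];  Q = [1, 3, 5, 7] / [2, 4, 6]
  Insert 3 (step 8): P = [1, 2, 3, 5] / [4, 7, 8] / [6];  Q = [1, 3, 5, 7] / [2, 4, 6] / [8]
Final shape: (4, 3, 1).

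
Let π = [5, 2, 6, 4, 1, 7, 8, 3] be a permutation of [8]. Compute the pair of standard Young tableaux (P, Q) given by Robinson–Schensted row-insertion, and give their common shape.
P = [1, 3, 7, 8] / [2, 4] / [5, 6];  Q = [1, 3, 6, 7] / [2, 4] / [5, 8];  common shape = (4, 2, 2)

Row-insert the values π_1, π_2, … into P one at a time, bumping the leftmost entry strictly greater than the inserted value down to the next row. The recording tableau Q records, in position (i, j), the step at which that cell was added to P.
  Insert 5 (step 1): P = [5];  Q = [1]
  Insert 2 (step 2): P = [2] / [5];  Q = [1] / [2]
  Insert 6 (step 3): P = [2, 6] / [5];  Q = [1, 3] / [2]
  Insert 4 (step 4): P = [2, 4] / [5, 6];  Q = [1, 3] / [2, 4]
  Insert 1 (step 5): P = [1, 4] / [2, 6] / [5];  Q = [1, 3] / [2, 4] / [5]
  Insert 7 (step 6): P = [1, 4, 7] / [2, 6] / [5];  Q = [1, 3, 6] / [2, 4] / [5]
  Insert 8 (step 7): P = [1, 4, 7, 8] / [2, 6] / [5];  Q = [1, 3, 6, 7] / [2, 4] / [5]
  Insert 3 (step 8): P = [1, 3, 7, 8] / [2, 4] / [5, 6];  Q = [1, 3, 6, 7] / [2, 4] / [5, 8]
Final shape: (4, 2, 2).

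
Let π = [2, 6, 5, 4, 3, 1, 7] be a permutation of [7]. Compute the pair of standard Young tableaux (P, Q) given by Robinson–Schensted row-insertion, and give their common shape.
P = [1, 3, 7] / [2] / [4] / [5] / [6];  Q = [1, 2, 7] / [3] / [4] / [5] / [6];  common shape = (3, 1, 1, 1, 1)

Row-insert the values π_1, π_2, … into P one at a time, bumping the leftmost entry strictly greater than the inserted value down to the next row. The recording tableau Q records, in position (i, j), the step at which that cell was added to P.
  Insert 2 (step 1): P = [2];  Q = [1]
  Insert 6 (step 2): P = [2, 6];  Q = [1, 2]
  Insert 5 (step 3): P = [2, 5] / [6];  Q = [1, 2] / [3]
  Insert 4 (step 4): P = [2, 4] / [5] / [6];  Q = [1, 2] / [3] / [4]
  Insert 3 (step 5): P = [2, 3] / [4] / [5] / [6];  Q = [1, 2] / [3] / [4] / [5]
  Insert 1 (step 6): P = [1, 3] / [2] / [4] / [5] / [6];  Q = [1, 2] / [3] / [4] / [5] / [6]
  Insert 7 (step 7): P = [1, 3, 7] / [2] / [4] / [5] / [6];  Q = [1, 2, 7] / [3] / [4] / [5] / [6]
Final shape: (3, 1, 1, 1, 1).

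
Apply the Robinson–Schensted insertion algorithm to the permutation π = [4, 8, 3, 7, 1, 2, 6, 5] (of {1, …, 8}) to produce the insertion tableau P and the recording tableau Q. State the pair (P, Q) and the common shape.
P = [1, 2, 5] / [3, 6] / [4, 7] / [8];  Q = [1, 2, 7] / [3, 4] / [5, 6] / [8];  common shape = (3, 2, 2, 1)

Row-insert the values π_1, π_2, … into P one at a time, bumping the leftmost entry strictly greater than the inserted value down to the next row. The recording tableau Q records, in position (i, j), the step at which that cell was added to P.
  Insert 4 (step 1): P = [4];  Q = [1]
  Insert 8 (step 2): P = [4, 8];  Q = [1, 2]
  Insert 3 (step 3): P = [3, 8] / [4];  Q = [1, 2] / [3]
  Insert 7 (step 4): P = [3, 7] / [4, 8];  Q = [1, 2] / [3, 4]
  Insert 1 (step 5): P = [1, 7] / [3, 8] / [4];  Q = [1, 2] / [3, 4] / [5]
  Insert 2 (step 6): P = [1, 2] / [3, 7] / [4, 8];  Q = [1, 2] / [3, 4] / [5, 6]
  Insert 6 (step 7): P = [1, 2, 6] / [3, 7] / [4, 8];  Q = [1, 2, 7] / [3, 4] / [5, 6]
  Insert 5 (step 8): P = [1, 2, 5] / [3, 6] / [4, 7] / [8];  Q = [1, 2, 7] / [3, 4] / [5, 6] / [8]
Final shape: (3, 2, 2, 1).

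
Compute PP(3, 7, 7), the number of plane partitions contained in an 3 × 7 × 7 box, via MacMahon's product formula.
PP(3, 7, 7) = 877262100

Evaluate the triple product over i = 1..3, j = 1..7, k = 1..7. The factors are (2/1) · (3/2) · (4/3) · (5/4) · (6/5) · (7/6) · (8/7) · (3/2) · … (147 factors total). The numerators and denominators telescope so the product is an integer; carrying out the multiplication exactly gives PP(3, 7, 7) = 877262100.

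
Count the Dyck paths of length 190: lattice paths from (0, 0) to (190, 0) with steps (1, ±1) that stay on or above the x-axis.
C_95 = 944973797977428207852605870454939596837230758234904050

These Dyck paths are counted by the Catalan number C_n = (1/(n + 1)) · C(2n, n). For n = 95: C_95 = (1/96) · C(190, 95) = 90717484605833107953850163563674201296374152790550788800/96 = 944973797977428207852605870454939596837230758234904050.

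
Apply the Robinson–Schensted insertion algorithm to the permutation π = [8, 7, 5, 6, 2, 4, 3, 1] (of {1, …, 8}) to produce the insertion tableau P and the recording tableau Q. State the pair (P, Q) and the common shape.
P = [1, 3] / [2, 6] / [4] / [5] / [7] / [8];  Q = [1, 4] / [2, 6] / [3] / [5] / [7] / [8];  common shape = (2, 2, 1, 1, 1, 1)

Row-insert the values π_1, π_2, … into P one at a time, bumping the leftmost entry strictly greater than the inserted value down to the next row. The recording tableau Q records, in position (i, j), the step at which that cell was added to P.
  Insert 8 (step 1): P = [8];  Q = [1]
  Insert 7 (step 2): P = [7] / [8];  Q = [1] / [2]
  Insert 5 (step 3): P = [5] / [7] / [8];  Q = [1] / [2] / [3]
  Insert 6 (step 4): P = [5, 6] / [7] / [8];  Q = [1, 4] / [2] / [3]
  Insert 2 (step 5): P = [2, 6] / [5] / [7] / [8];  Q = [1, 4] / [2] / [3] / [5]
  Insert 4 (step 6): P = [2, 4] / [5, 6] / [7] / [8];  Q = [1, 4] / [2, 6] / [3] / [5]
  Insert 3 (step 7): P = [2, 3] / [4, 6] / [5] / [7] / [8];  Q = [1, 4] / [2, 6] / [3] / [5] / [7]
  Insert 1 (step 8): P = [1, 3] / [2, 6] / [4] / [5] / [7] / [8];  Q = [1, 4] / [2, 6] / [3] / [5] / [7] / [8]
Final shape: (2, 2, 1, 1, 1, 1).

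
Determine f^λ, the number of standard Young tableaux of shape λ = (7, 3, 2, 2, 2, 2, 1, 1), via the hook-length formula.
# SYT of shape (7, 3, 2, 2, 2, 2, 1, 1) = 50388000

Hook-length formula: f^λ = n! / Π hook(c), product over all cells c of the Young diagram. For λ = (7, 3, 2, 2, 2, 2, 1, 1), n = 20 boxes. Hook lengths by row (left-to-right, top-to-bottom): [14, 11, 6, 4, 3, 2, 1]; [9, 6, 1]; [7, 4]; [6, 3]; [5, 2]; [4, 1]; [2]; [1]. Product of hooks = 48283361280. So f^λ = 20! / 48283361280 = 2432902008176640000 / 48283361280 = 50388000.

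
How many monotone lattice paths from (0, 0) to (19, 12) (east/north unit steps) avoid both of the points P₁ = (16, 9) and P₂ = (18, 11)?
Number of paths = 55582145

Inclusion–exclusion. Total paths: C(31, 19) = 141120525. Through P₁: C(25, 16)·C(6, 3) = 40859500. Through P₂: C(29, 18)·C(2, 1) = 69194580. Since P₁ is strictly southwest of P₂, a monotone path through both must visit P₁ then P₂; paths through both = C(25, 16)·C(4, 2)·C(2, 1) = 24515700. Avoid both = 141120525 − 40859500 − 69194580 + 24515700 = 55582145.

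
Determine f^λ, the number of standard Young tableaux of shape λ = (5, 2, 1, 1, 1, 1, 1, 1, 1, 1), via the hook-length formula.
# SYT of shape (5, 2, 1, 1, 1, 1, 1, 1, 1, 1) = 7722

Hook-length formula: f^λ = n! / Π hook(c), product over all cells c of the Young diagram. For λ = (5, 2, 1, 1, 1, 1, 1, 1, 1, 1), n = 15 boxes. Hook lengths by row (left-to-right, top-to-bottom): [14, 5, 3, 2, 1]; [10, 1]; [8]; [7]; [6]; [5]; [4]; [3]; [2]; [1]. Product of hooks = 169344000. So f^λ = 15! / 169344000 = 1307674368000 / 169344000 = 7722.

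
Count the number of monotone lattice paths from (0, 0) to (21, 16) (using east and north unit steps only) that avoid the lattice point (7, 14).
Number of paths = 12861821070

Total paths from (0, 0) to (21, 16): C(37, 21) = 12875774670. Paths through (7, 14): (paths (0, 0) → (7, 14)) × (paths (7, 14) → (21, 16)) = C(21, 7) · C(16, 14) = 116280 · 120 = 13953600. Avoidance count = 12875774670 − 13953600 = 12861821070.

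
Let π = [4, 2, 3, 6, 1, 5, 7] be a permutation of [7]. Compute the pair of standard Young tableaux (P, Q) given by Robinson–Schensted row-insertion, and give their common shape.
P = [1, 3, 5, 7] / [2, 6] / [4];  Q = [1, 3, 4, 7] / [2, 6] / [5];  common shape = (4, 2, 1)

Row-insert the values π_1, π_2, … into P one at a time, bumping the leftmost entry strictly greater than the inserted value down to the next row. The recording tableau Q records, in position (i, j), the step at which that cell was added to P.
  Insert 4 (step 1): P = [4];  Q = [1]
  Insert 2 (step 2): P = [2] / [4];  Q = [1] / [2]
  Insert 3 (step 3): P = [2, 3] / [4];  Q = [1, 3] / [2]
  Insert 6 (step 4): P = [2, 3, 6] / [4];  Q = [1, 3, 4] / [2]
  Insert 1 (step 5): P = [1, 3, 6] / [2] / [4];  Q = [1, 3, 4] / [2] / [5]
  Insert 5 (step 6): P = [1, 3, 5] / [2, 6] / [4];  Q = [1, 3, 4] / [2, 6] / [5]
  Insert 7 (step 7): P = [1, 3, 5, 7] / [2, 6] / [4];  Q = [1, 3, 4, 7] / [2, 6] / [5]
Final shape: (4, 2, 1).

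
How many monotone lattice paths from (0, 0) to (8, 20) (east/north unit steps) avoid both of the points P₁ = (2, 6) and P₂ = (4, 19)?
Number of paths = 1993250

Inclusion–exclusion. Total paths: C(28, 8) = 3108105. Through P₁: C(8, 2)·C(20, 6) = 1085280. Through P₂: C(23, 4)·C(5, 4) = 44275. Since P₁ is strictly southwest of P₂, a monotone path through both must visit P₁ then P₂; paths through both = C(8, 2)·C(15, 2)·C(5, 4) = 14700. Avoid both = 3108105 − 1085280 − 44275 + 14700 = 1993250.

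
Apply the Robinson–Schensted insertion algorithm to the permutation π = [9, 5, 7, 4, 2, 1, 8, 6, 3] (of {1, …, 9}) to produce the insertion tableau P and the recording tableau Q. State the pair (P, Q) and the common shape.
P = [1, 3, 8] / [2, 6] / [4, 7] / [5] / [9];  Q = [1, 3, 7] / [2, 8] / [4, 9] / [5] / [6];  common shape = (3, 2, 2, 1, 1)

Row-insert the values π_1, π_2, … into P one at a time, bumping the leftmost entry strictly greater than the inserted value down to the next row. The recording tableau Q records, in position (i, j), the step at which that cell was added to P.
  Insert 9 (step 1): P = [9];  Q = [1]
  Insert 5 (step 2): P = [5] / [9];  Q = [1] / [2]
  Insert 7 (step 3): P = [5, 7] / [9];  Q = [1, 3] / [2]
  Insert 4 (step 4): P = [4, 7] / [5] / [9];  Q = [1, 3] / [2] / [4]
  Insert 2 (step 5): P = [2, 7] / [4] / [5] / [9];  Q = [1, 3] / [2] / [4] / [5]
  Insert 1 (step 6): P = [1, 7] / [2] / [4] / [5] / [9];  Q = [1, 3] / [2] / [4] / [5] / [6]
  Insert 8 (step 7): P = [1, 7, 8] / [2] / [4] / [5] / [9];  Q = [1, 3, 7] / [2] / [4] / [5] / [6]
  Insert 6 (step 8): P = [1, 6, 8] / [2, 7] / [4] / [5] / [9];  Q = [1, 3, 7] / [2, 8] / [4] / [5] / [6]
  Insert 3 (step 9): P = [1, 3, 8] / [2, 6] / [4, 7] / [5] / [9];  Q = [1, 3, 7] / [2, 8] / [4, 9] / [5] / [6]
Final shape: (3, 2, 2, 1, 1).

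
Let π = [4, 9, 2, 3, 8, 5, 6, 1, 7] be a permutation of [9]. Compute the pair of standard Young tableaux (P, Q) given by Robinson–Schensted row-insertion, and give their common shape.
P = [1, 3, 5, 6, 7] / [2, 8] / [4] / [9];  Q = [1, 2, 5, 7, 9] / [3, 4] / [6] / [8];  common shape = (5, 2, 1, 1)

Row-insert the values π_1, π_2, … into P one at a time, bumping the leftmost entry strictly greater than the inserted value down to the next row. The recording tableau Q records, in position (i, j), the step at which that cell was added to P.
  Insert 4 (step 1): P = [4];  Q = [1]
  Insert 9 (step 2): P = [4, 9];  Q = [1, 2]
  Insert 2 (step 3): P = [2, 9] / [4];  Q = [1, 2] / [3]
  Insert 3 (step 4): P = [2, 3] / [4, 9];  Q = [1, 2] / [3, 4]
  Insert 8 (step 5): P = [2, 3, 8] / [4, 9];  Q = [1, 2, 5] / [3, 4]
  Insert 5 (step 6): P = [2, 3, 5] / [4, 8] / [9];  Q = [1, 2, 5] / [3, 4] / [6]
  Insert 6 (step 7): P = [2, 3, 5, 6] / [4, 8] / [9];  Q = [1, 2, 5, 7] / [3, 4] / [6]
  Insert 1 (step 8): P = [1, 3, 5, 6] / [2, 8] / [4] / [9];  Q = [1, 2, 5, 7] / [3, 4] / [6] / [8]
  Insert 7 (step 9): P = [1, 3, 5, 6, 7] / [2, 8] / [4] / [9];  Q = [1, 2, 5, 7, 9] / [3, 4] / [6] / [8]
Final shape: (5, 2, 1, 1).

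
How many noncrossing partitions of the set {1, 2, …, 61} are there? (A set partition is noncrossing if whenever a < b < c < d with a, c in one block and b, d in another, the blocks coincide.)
C_61 = 6182127958584855650487080847216336

These noncrossing partitions are counted by the Catalan number C_n = (1/(n + 1)) · C(2n, n). For n = 61: C_61 = (1/62) · C(122, 61) = 383291933432261050330199012527412832/62 = 6182127958584855650487080847216336.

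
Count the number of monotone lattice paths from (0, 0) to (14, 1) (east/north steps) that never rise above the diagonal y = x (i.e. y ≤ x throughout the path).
Number of paths = 14

By the reflection principle (André's argument), the number of monotone paths to (14, 1) with n ≤ m that never go above y = x is C(15, 14) − C(15, 15) = 15 − 1 = 14.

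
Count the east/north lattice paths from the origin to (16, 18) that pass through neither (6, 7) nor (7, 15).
Number of paths = 1564578774

Inclusion–exclusion. Total paths: C(34, 16) = 2203961430. Through P₁: C(13, 6)·C(21, 10) = 605260656. Through P₂: C(22, 7)·C(12, 9) = 37519680. Since P₁ is strictly southwest of P₂, a monotone path through both must visit P₁ then P₂; paths through both = C(13, 6)·C(9, 1)·C(12, 9) = 3397680. Avoid both = 2203961430 − 605260656 − 37519680 + 3397680 = 1564578774.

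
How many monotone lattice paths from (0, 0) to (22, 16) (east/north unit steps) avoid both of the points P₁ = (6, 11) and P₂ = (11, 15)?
Number of paths = 21914133798

Inclusion–exclusion. Total paths: C(38, 22) = 22239974430. Through P₁: C(17, 6)·C(21, 16) = 251839224. Through P₂: C(26, 11)·C(12, 11) = 92713920. Since P₁ is strictly southwest of P₂, a monotone path through both must visit P₁ then P₂; paths through both = C(17, 6)·C(9, 5)·C(12, 11) = 18712512. Avoid both = 22239974430 − 251839224 − 92713920 + 18712512 = 21914133798.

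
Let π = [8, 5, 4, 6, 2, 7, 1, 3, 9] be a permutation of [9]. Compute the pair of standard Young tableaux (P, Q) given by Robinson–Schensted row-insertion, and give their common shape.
P = [1, 3, 7, 9] / [2, 6] / [4] / [5] / [8];  Q = [1, 4, 6, 9] / [2, 8] / [3] / [5] / [7];  common shape = (4, 2, 1, 1, 1)

Row-insert the values π_1, π_2, … into P one at a time, bumping the leftmost entry strictly greater than the inserted value down to the next row. The recording tableau Q records, in position (i, j), the step at which that cell was added to P.
  Insert 8 (step 1): P = [8];  Q = [1]
  Insert 5 (step 2): P = [5] / [8];  Q = [1] / [2]
  Insert 4 (step 3): P = [4] / [5] / [8];  Q = [1] / [2] / [3]
  Insert 6 (step 4): P = [4, 6] / [5] / [8];  Q = [1, 4] / [2] / [3]
  Insert 2 (step 5): P = [2, 6] / [4] / [5] / [8];  Q = [1, 4] / [2] / [3] / [5]
  Insert 7 (step 6): P = [2, 6, 7] / [4] / [5] / [8];  Q = [1, 4, 6] / [2] / [3] / [5]
  Insert 1 (step 7): P = [1, 6, 7] / [2] / [4] / [5] / [8];  Q = [1, 4, 6] / [2] / [3] / [5] / [7]
  Insert 3 (step 8): P = [1, 3, 7] / [2, 6] / [4] / [5] / [8];  Q = [1, 4, 6] / [2, 8] / [3] / [5] / [7]
  Insert 9 (step 9): P = [1, 3, 7, 9] / [2, 6] / [4] / [5] / [8];  Q = [1, 4, 6, 9] / [2, 8] / [3] / [5] / [7]
Final shape: (4, 2, 1, 1, 1).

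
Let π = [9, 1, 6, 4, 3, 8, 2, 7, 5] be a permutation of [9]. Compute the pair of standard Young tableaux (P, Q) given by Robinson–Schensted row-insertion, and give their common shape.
P = [1, 2, 5] / [3, 7] / [4, 8] / [6] / [9];  Q = [1, 3, 6] / [2, 8] / [4, 9] / [5] / [7];  common shape = (3, 2, 2, 1, 1)

Row-insert the values π_1, π_2, … into P one at a time, bumping the leftmost entry strictly greater than the inserted value down to the next row. The recording tableau Q records, in position (i, j), the step at which that cell was added to P.
  Insert 9 (step 1): P = [9];  Q = [1]
  Insert 1 (step 2): P = [1] / [9];  Q = [1] / [2]
  Insert 6 (step 3): P = [1, 6] / [9];  Q = [1, 3] / [2]
  Insert 4 (step 4): P = [1, 4] / [6] / [9];  Q = [1, 3] / [2] / [4]
  Insert 3 (step 5): P = [1, 3] / [4] / [6] / [9];  Q = [1, 3] / [2] / [4] / [5]
  Insert 8 (step 6): P = [1, 3, 8] / [4] / [6] / [9];  Q = [1, 3, 6] / [2] / [4] / [5]
  Insert 2 (step 7): P = [1, 2, 8] / [3] / [4] / [6] / [9];  Q = [1, 3, 6] / [2] / [4] / [5] / [7]
  Insert 7 (step 8): P = [1, 2, 7] / [3, 8] / [4] / [6] / [9];  Q = [1, 3, 6] / [2, 8] / [4] / [5] / [7]
  Insert 5 (step 9): P = [1, 2, 5] / [3, 7] / [4, 8] / [6] / [9];  Q = [1, 3, 6] / [2, 8] / [4, 9] / [5] / [7]
Final shape: (3, 2, 2, 1, 1).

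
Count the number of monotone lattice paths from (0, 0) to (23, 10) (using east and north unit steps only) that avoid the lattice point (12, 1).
Number of paths = 90377560

Total paths from (0, 0) to (23, 10): C(33, 23) = 92561040. Paths through (12, 1): (paths (0, 0) → (12, 1)) × (paths (12, 1) → (23, 10)) = C(13, 12) · C(20, 11) = 13 · 167960 = 2183480. Avoidance count = 92561040 − 2183480 = 90377560.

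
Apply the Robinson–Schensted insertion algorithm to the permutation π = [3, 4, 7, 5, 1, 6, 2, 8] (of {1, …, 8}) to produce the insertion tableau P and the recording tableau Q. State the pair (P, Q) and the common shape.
P = [1, 2, 5, 6, 8] / [3, 4] / [7];  Q = [1, 2, 3, 6, 8] / [4, 7] / [5];  common shape = (5, 2, 1)

Row-insert the values π_1, π_2, … into P one at a time, bumping the leftmost entry strictly greater than the inserted value down to the next row. The recording tableau Q records, in position (i, j), the step at which that cell was added to P.
  Insert 3 (step 1): P = [3];  Q = [1]
  Insert 4 (step 2): P = [3, 4];  Q = [1, 2]
  Insert 7 (step 3): P = [3, 4, 7];  Q = [1, 2, 3]
  Insert 5 (step 4): P = [3, 4, 5] / [7];  Q = [1, 2, 3] / [4]
  Insert 1 (step 5): P = [1, 4, 5] / [3] / [7];  Q = [1, 2, 3] / [4] / [5]
  Insert 6 (step 6): P = [1, 4, 5, 6] / [3] / [7];  Q = [1, 2, 3, 6] / [4] / [5]
  Insert 2 (step 7): P = [1, 2, 5, 6] / [3, 4] / [7];  Q = [1, 2, 3, 6] / [4, 7] / [5]
  Insert 8 (step 8): P = [1, 2, 5, 6, 8] / [3, 4] / [7];  Q = [1, 2, 3, 6, 8] / [4, 7] / [5]
Final shape: (5, 2, 1).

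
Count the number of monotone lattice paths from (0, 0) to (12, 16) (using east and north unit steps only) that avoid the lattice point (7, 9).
Number of paths = 21361275

Total paths from (0, 0) to (12, 16): C(28, 12) = 30421755. Paths through (7, 9): (paths (0, 0) → (7, 9)) × (paths (7, 9) → (12, 16)) = C(16, 7) · C(12, 5) = 11440 · 792 = 9060480. Avoidance count = 30421755 − 9060480 = 21361275.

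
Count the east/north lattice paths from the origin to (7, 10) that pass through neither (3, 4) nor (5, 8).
Number of paths = 7526

Inclusion–exclusion. Total paths: C(17, 7) = 19448. Through P₁: C(7, 3)·C(10, 4) = 7350. Through P₂: C(13, 5)·C(4, 2) = 7722. Since P₁ is strictly southwest of P₂, a monotone path through both must visit P₁ then P₂; paths through both = C(7, 3)·C(6, 2)·C(4, 2) = 3150. Avoid both = 19448 − 7350 − 7722 + 3150 = 7526.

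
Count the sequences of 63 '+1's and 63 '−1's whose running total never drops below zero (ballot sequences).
C_63 = 94295850558771979787935384946380125

These ballot sequences are counted by the Catalan number C_n = (1/(n + 1)) · C(2n, n). For n = 63: C_63 = (1/64) · C(126, 63) = 6034934435761406706427864636568328000/64 = 94295850558771979787935384946380125.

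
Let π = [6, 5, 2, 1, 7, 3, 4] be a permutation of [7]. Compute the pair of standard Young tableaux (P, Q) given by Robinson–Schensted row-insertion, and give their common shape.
P = [1, 3, 4] / [2, 7] / [5] / [6];  Q = [1, 5, 7] / [2, 6] / [3] / [4];  common shape = (3, 2, 1, 1)

Row-insert the values π_1, π_2, … into P one at a time, bumping the leftmost entry strictly greater than the inserted value down to the next row. The recording tableau Q records, in position (i, j), the step at which that cell was added to P.
  Insert 6 (step 1): P = [6];  Q = [1]
  Insert 5 (step 2): P = [5] / [6];  Q = [1] / [2]
  Insert 2 (step 3): P = [2] / [5] / [6];  Q = [1] / [2] / [3]
  Insert 1 (step 4): P = [1] / [2] / [5] / [6];  Q = [1] / [2] / [3] / [4]
  Insert 7 (step 5): P = [1, 7] / [2] / [5] / [6];  Q = [1, 5] / [2] / [3] / [4]
  Insert 3 (step 6): P = [1, 3] / [2, 7] / [5] / [6];  Q = [1, 5] / [2, 6] / [3] / [4]
  Insert 4 (step 7): P = [1, 3, 4] / [2, 7] / [5] / [6];  Q = [1, 5, 7] / [2, 6] / [3] / [4]
Final shape: (3, 2, 1, 1).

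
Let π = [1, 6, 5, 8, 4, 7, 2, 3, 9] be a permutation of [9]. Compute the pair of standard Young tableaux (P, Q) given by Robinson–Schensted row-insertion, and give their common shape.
P = [1, 2, 3, 9] / [4, 7] / [5, 8] / [6];  Q = [1, 2, 4, 9] / [3, 6] / [5, 8] / [7];  common shape = (4, 2, 2, 1)

Row-insert the values π_1, π_2, … into P one at a time, bumping the leftmost entry strictly greater than the inserted value down to the next row. The recording tableau Q records, in position (i, j), the step at which that cell was added to P.
  Insert 1 (step 1): P = [1];  Q = [1]
  Insert 6 (step 2): P = [1, 6];  Q = [1, 2]
  Insert 5 (step 3): P = [1, 5] / [6];  Q = [1, 2] / [3]
  Insert 8 (step 4): P = [1, 5, 8] / [6];  Q = [1, 2, 4] / [3]
  Insert 4 (step 5): P = [1, 4, 8] / [5] / [6];  Q = [1, 2, 4] / [3] / [5]
  Insert 7 (step 6): P = [1, 4, 7] / [5, 8] / [6];  Q = [1, 2, 4] / [3, 6] / [5]
  Insert 2 (step 7): P = [1, 2, 7] / [4, 8] / [5] / [6];  Q = [1, 2, 4] / [3, 6] / [5] / [7]
  Insert 3 (step 8): P = [1, 2, 3] / [4, 7] / [5, 8] / [6];  Q = [1, 2, 4] / [3, 6] / [5, 8] / [7]
  Insert 9 (step 9): P = [1, 2, 3, 9] / [4, 7] / [5, 8] / [6];  Q = [1, 2, 4, 9] / [3, 6] / [5, 8] / [7]
Final shape: (4, 2, 2, 1).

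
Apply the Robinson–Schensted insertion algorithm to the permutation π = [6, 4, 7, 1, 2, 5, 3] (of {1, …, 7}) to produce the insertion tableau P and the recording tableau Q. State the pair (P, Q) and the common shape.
P = [1, 2, 3] / [4, 5] / [6, 7];  Q = [1, 3, 6] / [2, 5] / [4, 7];  common shape = (3, 2, 2)

Row-insert the values π_1, π_2, … into P one at a time, bumping the leftmost entry strictly greater than the inserted value down to the next row. The recording tableau Q records, in position (i, j), the step at which that cell was added to P.
  Insert 6 (step 1): P = [6];  Q = [1]
  Insert 4 (step 2): P = [4] / [6];  Q = [1] / [2]
  Insert 7 (step 3): P = [4, 7] / [6];  Q = [1, 3] / [2]
  Insert 1 (step 4): P = [1, 7] / [4] / [6];  Q = [1, 3] / [2] / [4]
  Insert 2 (step 5): P = [1, 2] / [4, 7] / [6];  Q = [1, 3] / [2, 5] / [4]
  Insert 5 (step 6): P = [1, 2, 5] / [4, 7] / [6];  Q = [1, 3, 6] / [2, 5] / [4]
  Insert 3 (step 7): P = [1, 2, 3] / [4, 5] / [6, 7];  Q = [1, 3, 6] / [2, 5] / [4, 7]
Final shape: (3, 2, 2).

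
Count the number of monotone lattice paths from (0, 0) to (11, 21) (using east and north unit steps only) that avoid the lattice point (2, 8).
Number of paths = 106640580

Total paths from (0, 0) to (11, 21): C(32, 11) = 129024480. Paths through (2, 8): (paths (0, 0) → (2, 8)) × (paths (2, 8) → (11, 21)) = C(10, 2) · C(22, 9) = 45 · 497420 = 22383900. Avoidance count = 129024480 − 22383900 = 106640580.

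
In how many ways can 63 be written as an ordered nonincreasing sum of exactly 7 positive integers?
p(63, 7 parts) = 31275

Partitions of n into exactly k parts are in bijection with partitions of n − k into at most k parts (subtract 1 from each part). So p(63, exactly 7) = p(56, parts ≤ 7). Computing via the recurrence p(m, j) = p(m, j−1) + p(m−j, j) gives 31275.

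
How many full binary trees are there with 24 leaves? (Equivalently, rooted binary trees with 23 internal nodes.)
C_23 = 343059613650

These full binary trees are counted by the Catalan number C_n = (1/(n + 1)) · C(2n, n). For n = 23: C_23 = (1/24) · C(46, 23) = 8233430727600/24 = 343059613650.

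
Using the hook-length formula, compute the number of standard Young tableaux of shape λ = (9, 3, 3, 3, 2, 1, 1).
# SYT of shape (9, 3, 3, 3, 2, 1, 1) = 896251356

Hook-length formula: f^λ = n! / Π hook(c), product over all cells c of the Young diagram. For λ = (9, 3, 3, 3, 2, 1, 1), n = 22 boxes. Hook lengths by row (left-to-right, top-to-bottom): [15, 12, 10, 6, 5, 4, 3, 2, 1]; [8, 5, 3]; [7, 4, 2]; [6, 3, 1]; [4, 1]; [2]; [1]. Product of hooks = 1254113280000. So f^λ = 22! / 1254113280000 = 1124000727777607680000 / 1254113280000 = 896251356.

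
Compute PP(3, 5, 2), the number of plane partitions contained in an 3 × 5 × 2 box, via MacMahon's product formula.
PP(3, 5, 2) = 1176

Evaluate the triple product over i = 1..3, j = 1..5, k = 1..2. The factors are (2/1) · (3/2) · (3/2) · (4/3) · (4/3) · (5/4) · (5/4) · (6/5) · … (30 factors total). The numerators and denominators telescope so the product is an integer; carrying out the multiplication exactly gives PP(3, 5, 2) = 1176.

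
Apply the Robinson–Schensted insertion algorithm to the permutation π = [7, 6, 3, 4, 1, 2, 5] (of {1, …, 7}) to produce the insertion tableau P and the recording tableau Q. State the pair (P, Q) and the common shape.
P = [1, 2, 5] / [3, 4] / [6] / [7];  Q = [1, 4, 7] / [2, 6] / [3] / [5];  common shape = (3, 2, 1, 1)

Row-insert the values π_1, π_2, … into P one at a time, bumping the leftmost entry strictly greater than the inserted value down to the next row. The recording tableau Q records, in position (i, j), the step at which that cell was added to P.
  Insert 7 (step 1): P = [7];  Q = [1]
  Insert 6 (step 2): P = [6] / [7];  Q = [1] / [2]
  Insert 3 (step 3): P = [3] / [6] / [7];  Q = [1] / [2] / [3]
  Insert 4 (step 4): P = [3, 4] / [6] / [7];  Q = [1, 4] / [2] / [3]
  Insert 1 (step 5): P = [1, 4] / [3] / [6] / [7];  Q = [1, 4] / [2] / [3] / [5]
  Insert 2 (step 6): P = [1, 2] / [3, 4] / [6] / [7];  Q = [1, 4] / [2, 6] / [3] / [5]
  Insert 5 (step 7): P = [1, 2, 5] / [3, 4] / [6] / [7];  Q = [1, 4, 7] / [2, 6] / [3] / [5]
Final shape: (3, 2, 1, 1).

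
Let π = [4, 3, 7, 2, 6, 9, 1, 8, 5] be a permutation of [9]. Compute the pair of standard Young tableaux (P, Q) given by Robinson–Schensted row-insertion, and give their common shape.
P = [1, 5, 8] / [2, 6, 9] / [3, 7] / [4];  Q = [1, 3, 6] / [2, 5, 8] / [4, 9] / [7];  common shape = (3, 3, 2, 1)

Row-insert the values π_1, π_2, … into P one at a time, bumping the leftmost entry strictly greater than the inserted value down to the next row. The recording tableau Q records, in position (i, j), the step at which that cell was added to P.
  Insert 4 (step 1): P = [4];  Q = [1]
  Insert 3 (step 2): P = [3] / [4];  Q = [1] / [2]
  Insert 7 (step 3): P = [3, 7] / [4];  Q = [1, 3] / [2]
  Insert 2 (step 4): P = [2, 7] / [3] / [4];  Q = [1, 3] / [2] / [4]
  Insert 6 (step 5): P = [2, 6] / [3, 7] / [4];  Q = [1, 3] / [2, 5] / [4]
  Insert 9 (step 6): P = [2, 6, 9] / [3, 7] / [4];  Q = [1, 3, 6] / [2, 5] / [4]
  Insert 1 (step 7): P = [1, 6, 9] / [2, 7] / [3] / [4];  Q = [1, 3, 6] / [2, 5] / [4] / [7]
  Insert 8 (step 8): P = [1, 6, 8] / [2, 7, 9] / [3] / [4];  Q = [1, 3, 6] / [2, 5, 8] / [4] / [7]
  Insert 5 (step 9): P = [1, 5, 8] / [2, 6, 9] / [3, 7] / [4];  Q = [1, 3, 6] / [2, 5, 8] / [4, 9] / [7]
Final shape: (3, 3, 2, 1).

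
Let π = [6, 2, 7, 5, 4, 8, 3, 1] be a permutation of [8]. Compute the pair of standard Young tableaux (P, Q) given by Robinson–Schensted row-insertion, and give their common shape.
P = [1, 3, 8] / [2, 7] / [4] / [5] / [6];  Q = [1, 3, 6] / [2, 4] / [5] / [7] / [8];  common shape = (3, 2, 1, 1, 1)

Row-insert the values π_1, π_2, … into P one at a time, bumping the leftmost entry strictly greater than the inserted value down to the next row. The recording tableau Q records, in position (i, j), the step at which that cell was added to P.
  Insert 6 (step 1): P = [6];  Q = [1]
  Insert 2 (step 2): P = [2] / [6];  Q = [1] / [2]
  Insert 7 (step 3): P = [2, 7] / [6];  Q = [1, 3] / [2]
  Insert 5 (step 4): P = [2, 5] / [6, 7];  Q = [1, 3] / [2, 4]
  Insert 4 (step 5): P = [2, 4] / [5, 7] / [6];  Q = [1, 3] / [2, 4] / [5]
  Insert 8 (step 6): P = [2, 4, 8] / [5, 7] / [6];  Q = [1, 3, 6] / [2, 4] / [5]
  Insert 3 (step 7): P = [2, 3, 8] / [4, 7] / [5] / [6];  Q = [1, 3, 6] / [2, 4] / [5] / [7]
  Insert 1 (step 8): P = [1, 3, 8] / [2, 7] / [4] / [5] / [6];  Q = [1, 3, 6] / [2, 4] / [5] / [7] / [8]
Final shape: (3, 2, 1, 1, 1).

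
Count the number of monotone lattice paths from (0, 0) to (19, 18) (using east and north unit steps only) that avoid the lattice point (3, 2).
Number of paths = 11661828000

Total paths from (0, 0) to (19, 18): C(37, 19) = 17672631900. Paths through (3, 2): (paths (0, 0) → (3, 2)) × (paths (3, 2) → (19, 18)) = C(5, 3) · C(32, 16) = 10 · 601080390 = 6010803900. Avoidance count = 17672631900 − 6010803900 = 11661828000.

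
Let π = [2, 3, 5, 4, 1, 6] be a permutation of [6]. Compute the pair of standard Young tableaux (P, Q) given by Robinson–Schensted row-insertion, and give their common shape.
P = [1, 3, 4, 6] / [2] / [5];  Q = [1, 2, 3, 6] / [4] / [5];  common shape = (4, 1, 1)

Row-insert the values π_1, π_2, … into P one at a time, bumping the leftmost entry strictly greater than the inserted value down to the next row. The recording tableau Q records, in position (i, j), the step at which that cell was added to P.
  Insert 2 (step 1): P = [2];  Q = [1]
  Insert 3 (step 2): P = [2, 3];  Q = [1, 2]
  Insert 5 (step 3): P = [2, 3, 5];  Q = [1, 2, 3]
  Insert 4 (step 4): P = [2, 3, 4] / [5];  Q = [1, 2, 3] / [4]
  Insert 1 (step 5): P = [1, 3, 4] / [2] / [5];  Q = [1, 2, 3] / [4] / [5]
  Insert 6 (step 6): P = [1, 3, 4, 6] / [2] / [5];  Q = [1, 2, 3, 6] / [4] / [5]
Final shape: (4, 1, 1).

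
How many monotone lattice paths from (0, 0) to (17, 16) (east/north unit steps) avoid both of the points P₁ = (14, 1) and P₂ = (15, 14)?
Number of paths = 701439570

Inclusion–exclusion. Total paths: C(33, 17) = 1166803110. Through P₁: C(15, 14)·C(18, 3) = 12240. Through P₂: C(29, 15)·C(4, 2) = 465352560. Since P₁ is strictly southwest of P₂, a monotone path through both must visit P₁ then P₂; paths through both = C(15, 14)·C(14, 1)·C(4, 2) = 1260. Avoid both = 1166803110 − 12240 − 465352560 + 1260 = 701439570.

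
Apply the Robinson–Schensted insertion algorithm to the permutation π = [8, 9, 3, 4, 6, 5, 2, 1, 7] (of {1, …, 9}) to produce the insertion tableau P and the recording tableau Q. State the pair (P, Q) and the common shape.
P = [1, 4, 5, 7] / [2, 9] / [3] / [6] / [8];  Q = [1, 2, 5, 9] / [3, 4] / [6] / [7] / [8];  common shape = (4, 2, 1, 1, 1)

Row-insert the values π_1, π_2, … into P one at a time, bumping the leftmost entry strictly greater than the inserted value down to the next row. The recording tableau Q records, in position (i, j), the step at which that cell was added to P.
  Insert 8 (step 1): P = [8];  Q = [1]
  Insert 9 (step 2): P = [8, 9];  Q = [1, 2]
  Insert 3 (step 3): P = [3, 9] / [8];  Q = [1, 2] / [3]
  Insert 4 (step 4): P = [3, 4] / [8, 9];  Q = [1, 2] / [3, 4]
  Insert 6 (step 5): P = [3, 4, 6] / [8, 9];  Q = [1, 2, 5] / [3, 4]
  Insert 5 (step 6): P = [3, 4, 5] / [6, 9] / [8];  Q = [1, 2, 5] / [3, 4] / [6]
  Insert 2 (step 7): P = [2, 4, 5] / [3, 9] / [6] / [8];  Q = [1, 2, 5] / [3, 4] / [6] / [7]
  Insert 1 (step 8): P = [1, 4, 5] / [2, 9] / [3] / [6] / [8];  Q = [1, 2, 5] / [3, 4] / [6] / [7] / [8]
  Insert 7 (step 9): P = [1, 4, 5, 7] / [2, 9] / [3] / [6] / [8];  Q = [1, 2, 5, 9] / [3, 4] / [6] / [7] / [8]
Final shape: (4, 2, 1, 1, 1).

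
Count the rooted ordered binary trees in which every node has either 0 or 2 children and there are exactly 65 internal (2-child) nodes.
C_65 = 1440418573150919668872489894243865350

These full binary trees are counted by the Catalan number C_n = (1/(n + 1)) · C(2n, n). For n = 65: C_65 = (1/66) · C(130, 65) = 95067625827960698145584333020095113100/66 = 1440418573150919668872489894243865350.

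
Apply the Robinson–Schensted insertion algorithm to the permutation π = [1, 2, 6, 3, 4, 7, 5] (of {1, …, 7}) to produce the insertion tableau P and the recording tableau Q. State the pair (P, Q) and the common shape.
P = [1, 2, 3, 4, 5] / [6, 7];  Q = [1, 2, 3, 5, 6] / [4, 7];  common shape = (5, 2)

Row-insert the values π_1, π_2, … into P one at a time, bumping the leftmost entry strictly greater than the inserted value down to the next row. The recording tableau Q records, in position (i, j), the step at which that cell was added to P.
  Insert 1 (step 1): P = [1];  Q = [1]
  Insert 2 (step 2): P = [1, 2];  Q = [1, 2]
  Insert 6 (step 3): P = [1, 2, 6];  Q = [1, 2, 3]
  Insert 3 (step 4): P = [1, 2, 3] / [6];  Q = [1, 2, 3] / [4]
  Insert 4 (step 5): P = [1, 2, 3, 4] / [6];  Q = [1, 2, 3, 5] / [4]
  Insert 7 (step 6): P = [1, 2, 3, 4, 7] / [6];  Q = [1, 2, 3, 5, 6] / [4]
  Insert 5 (step 7): P = [1, 2, 3, 4, 5] / [6, 7];  Q = [1, 2, 3, 5, 6] / [4, 7]
Final shape: (5, 2).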